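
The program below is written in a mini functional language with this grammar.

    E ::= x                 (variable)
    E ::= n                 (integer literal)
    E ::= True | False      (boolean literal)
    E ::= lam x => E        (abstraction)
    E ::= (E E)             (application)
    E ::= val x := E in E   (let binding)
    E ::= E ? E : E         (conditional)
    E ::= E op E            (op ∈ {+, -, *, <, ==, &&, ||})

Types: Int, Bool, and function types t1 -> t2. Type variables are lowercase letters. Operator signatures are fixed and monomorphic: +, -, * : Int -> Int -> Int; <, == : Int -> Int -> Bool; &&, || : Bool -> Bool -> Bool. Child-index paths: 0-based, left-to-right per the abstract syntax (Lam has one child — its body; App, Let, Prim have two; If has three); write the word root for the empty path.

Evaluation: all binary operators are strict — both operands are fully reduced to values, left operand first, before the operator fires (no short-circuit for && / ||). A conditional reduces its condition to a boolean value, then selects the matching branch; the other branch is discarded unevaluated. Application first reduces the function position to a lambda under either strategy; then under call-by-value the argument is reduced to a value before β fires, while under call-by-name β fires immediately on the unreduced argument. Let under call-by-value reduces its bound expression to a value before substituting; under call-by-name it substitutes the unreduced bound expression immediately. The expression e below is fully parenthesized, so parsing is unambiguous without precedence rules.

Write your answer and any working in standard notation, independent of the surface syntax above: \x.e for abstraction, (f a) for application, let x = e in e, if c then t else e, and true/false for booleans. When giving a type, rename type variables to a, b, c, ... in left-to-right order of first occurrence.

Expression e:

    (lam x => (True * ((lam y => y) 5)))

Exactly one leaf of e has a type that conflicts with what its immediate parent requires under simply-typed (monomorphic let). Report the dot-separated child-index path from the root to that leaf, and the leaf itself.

Derivation:
  unify Bool ~ Int
  FAIL: mismatch Bool ~ Int

Answer: 0.0 : true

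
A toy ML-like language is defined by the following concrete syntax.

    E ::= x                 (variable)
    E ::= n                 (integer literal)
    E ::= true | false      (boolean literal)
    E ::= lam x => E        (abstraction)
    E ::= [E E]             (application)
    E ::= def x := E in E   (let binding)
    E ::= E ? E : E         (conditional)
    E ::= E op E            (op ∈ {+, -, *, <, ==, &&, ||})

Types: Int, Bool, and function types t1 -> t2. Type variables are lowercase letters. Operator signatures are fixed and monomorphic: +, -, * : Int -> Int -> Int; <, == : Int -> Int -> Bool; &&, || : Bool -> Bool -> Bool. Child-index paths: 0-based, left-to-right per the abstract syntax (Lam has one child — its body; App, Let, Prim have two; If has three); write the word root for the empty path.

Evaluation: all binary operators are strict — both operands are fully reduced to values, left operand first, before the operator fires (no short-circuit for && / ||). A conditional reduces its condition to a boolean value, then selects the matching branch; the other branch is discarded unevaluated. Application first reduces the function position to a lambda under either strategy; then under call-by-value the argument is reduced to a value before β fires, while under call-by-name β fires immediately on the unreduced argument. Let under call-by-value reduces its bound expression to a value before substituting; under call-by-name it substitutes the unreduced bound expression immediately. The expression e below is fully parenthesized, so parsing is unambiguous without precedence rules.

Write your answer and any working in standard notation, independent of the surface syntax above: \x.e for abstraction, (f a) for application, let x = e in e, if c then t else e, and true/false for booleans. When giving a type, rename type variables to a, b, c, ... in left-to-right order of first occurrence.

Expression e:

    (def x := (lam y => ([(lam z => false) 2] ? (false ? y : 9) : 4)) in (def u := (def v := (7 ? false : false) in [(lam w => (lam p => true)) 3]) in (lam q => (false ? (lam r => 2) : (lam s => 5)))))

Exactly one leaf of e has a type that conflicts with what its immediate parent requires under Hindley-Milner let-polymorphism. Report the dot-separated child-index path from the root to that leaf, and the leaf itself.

Answer: 1.0.0.0 : 7

Trace:
\z._ : b -> Bool
  unify b -> Bool ~ Int -> c
  unify b ~ Int
  unify Bool ~ c
_ _ : Bool
  unify Bool ~ Bool
  unify Bool ~ Bool
y : a
  unify a ~ Int
  unify Int ~ Int
\y._ : Int -> Int
let x : Int -> Int
  unify Int ~ Bool
  FAIL: mismatch Int ~ Bool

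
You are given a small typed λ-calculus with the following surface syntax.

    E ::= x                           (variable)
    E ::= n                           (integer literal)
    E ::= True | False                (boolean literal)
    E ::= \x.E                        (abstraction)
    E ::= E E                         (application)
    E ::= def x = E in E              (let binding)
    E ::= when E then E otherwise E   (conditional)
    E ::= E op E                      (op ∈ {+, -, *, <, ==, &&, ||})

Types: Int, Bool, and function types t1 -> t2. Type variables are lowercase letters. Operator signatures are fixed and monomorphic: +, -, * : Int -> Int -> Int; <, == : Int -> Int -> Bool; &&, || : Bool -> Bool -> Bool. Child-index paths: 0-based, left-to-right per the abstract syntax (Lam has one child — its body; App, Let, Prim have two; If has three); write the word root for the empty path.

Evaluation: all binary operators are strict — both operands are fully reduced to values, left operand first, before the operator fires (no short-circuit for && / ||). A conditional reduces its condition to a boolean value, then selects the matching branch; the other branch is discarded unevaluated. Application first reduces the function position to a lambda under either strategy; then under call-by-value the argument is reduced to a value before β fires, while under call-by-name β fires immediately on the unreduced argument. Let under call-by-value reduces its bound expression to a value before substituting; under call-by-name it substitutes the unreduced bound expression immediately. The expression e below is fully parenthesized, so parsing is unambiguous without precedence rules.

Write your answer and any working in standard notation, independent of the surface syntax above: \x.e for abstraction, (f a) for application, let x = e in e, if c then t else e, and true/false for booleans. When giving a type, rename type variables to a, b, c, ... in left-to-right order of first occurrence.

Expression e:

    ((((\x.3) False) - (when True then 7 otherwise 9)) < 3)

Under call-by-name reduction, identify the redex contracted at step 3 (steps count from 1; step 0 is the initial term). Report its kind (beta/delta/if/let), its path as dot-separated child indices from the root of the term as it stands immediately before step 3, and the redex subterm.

Answer: delta at 0 : (3 - 7)

Trace:
step 0: ((((\x.3) false) - (if true then 7 else 9)) < 3)
step 1: [beta@0.0] ((3 - (if true then 7 else 9)) < 3)
step 2: [if@0.1] ((3 - 7) < 3)
step 3: [delta@0] (-4 < 3)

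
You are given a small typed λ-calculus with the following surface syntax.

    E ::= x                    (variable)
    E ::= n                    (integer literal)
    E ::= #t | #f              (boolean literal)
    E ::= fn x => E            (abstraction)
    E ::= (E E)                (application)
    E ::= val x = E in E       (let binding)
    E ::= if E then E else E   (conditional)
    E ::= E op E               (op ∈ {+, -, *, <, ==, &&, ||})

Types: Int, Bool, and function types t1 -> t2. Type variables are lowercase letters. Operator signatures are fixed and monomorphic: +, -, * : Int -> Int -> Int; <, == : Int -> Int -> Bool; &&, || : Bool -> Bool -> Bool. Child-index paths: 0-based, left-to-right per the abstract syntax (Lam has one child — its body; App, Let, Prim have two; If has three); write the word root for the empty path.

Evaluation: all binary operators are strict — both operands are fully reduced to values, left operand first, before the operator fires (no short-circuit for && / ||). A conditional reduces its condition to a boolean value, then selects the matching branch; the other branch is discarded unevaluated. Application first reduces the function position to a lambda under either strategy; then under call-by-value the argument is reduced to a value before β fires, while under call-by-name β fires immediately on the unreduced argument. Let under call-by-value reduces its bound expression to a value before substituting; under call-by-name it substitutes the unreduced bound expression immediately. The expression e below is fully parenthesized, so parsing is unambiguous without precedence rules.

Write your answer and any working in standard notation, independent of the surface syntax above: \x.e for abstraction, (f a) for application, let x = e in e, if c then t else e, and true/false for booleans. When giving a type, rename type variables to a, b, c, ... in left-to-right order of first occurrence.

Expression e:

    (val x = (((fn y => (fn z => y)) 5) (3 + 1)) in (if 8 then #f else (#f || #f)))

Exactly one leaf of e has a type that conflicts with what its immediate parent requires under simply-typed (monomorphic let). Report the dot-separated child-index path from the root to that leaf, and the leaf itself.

Answer: 1.0 : 8

Working:
y : a
\z._ : b -> a
\y._ : a -> b -> a
  unify a -> b -> a ~ Int -> c
  unify a ~ Int
  unify b -> Int ~ c
_ _ : b -> Int
  unify Int ~ Int
  unify Int ~ Int
  unify b -> Int ~ Int -> d
  unify b ~ Int
  unify Int ~ d
_ _ : Int
let x : Int
  unify Int ~ Bool
  FAIL: mismatch Int ~ Bool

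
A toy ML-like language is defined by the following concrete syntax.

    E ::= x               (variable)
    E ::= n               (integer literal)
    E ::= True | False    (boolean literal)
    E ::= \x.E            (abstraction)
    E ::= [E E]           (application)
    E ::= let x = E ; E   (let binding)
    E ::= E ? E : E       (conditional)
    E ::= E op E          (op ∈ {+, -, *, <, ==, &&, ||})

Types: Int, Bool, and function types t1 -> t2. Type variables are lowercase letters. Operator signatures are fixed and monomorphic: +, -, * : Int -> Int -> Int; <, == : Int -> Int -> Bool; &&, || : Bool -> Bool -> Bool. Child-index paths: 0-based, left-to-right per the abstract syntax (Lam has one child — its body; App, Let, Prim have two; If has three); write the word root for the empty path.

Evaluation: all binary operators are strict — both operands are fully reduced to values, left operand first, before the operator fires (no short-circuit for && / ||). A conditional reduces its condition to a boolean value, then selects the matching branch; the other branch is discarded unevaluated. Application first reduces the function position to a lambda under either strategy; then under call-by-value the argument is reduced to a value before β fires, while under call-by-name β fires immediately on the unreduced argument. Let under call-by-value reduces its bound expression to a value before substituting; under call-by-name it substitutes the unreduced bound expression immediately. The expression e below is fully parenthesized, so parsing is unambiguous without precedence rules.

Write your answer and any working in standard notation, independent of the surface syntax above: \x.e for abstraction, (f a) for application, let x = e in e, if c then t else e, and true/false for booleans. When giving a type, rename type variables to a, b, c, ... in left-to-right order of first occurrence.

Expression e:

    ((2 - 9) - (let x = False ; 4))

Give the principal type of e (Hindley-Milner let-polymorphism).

Trace:
  unify Int ~ Int
  unify Int ~ Int
  unify Int ~ Int
let x : Bool
  unify Int ~ Int

Answer: Int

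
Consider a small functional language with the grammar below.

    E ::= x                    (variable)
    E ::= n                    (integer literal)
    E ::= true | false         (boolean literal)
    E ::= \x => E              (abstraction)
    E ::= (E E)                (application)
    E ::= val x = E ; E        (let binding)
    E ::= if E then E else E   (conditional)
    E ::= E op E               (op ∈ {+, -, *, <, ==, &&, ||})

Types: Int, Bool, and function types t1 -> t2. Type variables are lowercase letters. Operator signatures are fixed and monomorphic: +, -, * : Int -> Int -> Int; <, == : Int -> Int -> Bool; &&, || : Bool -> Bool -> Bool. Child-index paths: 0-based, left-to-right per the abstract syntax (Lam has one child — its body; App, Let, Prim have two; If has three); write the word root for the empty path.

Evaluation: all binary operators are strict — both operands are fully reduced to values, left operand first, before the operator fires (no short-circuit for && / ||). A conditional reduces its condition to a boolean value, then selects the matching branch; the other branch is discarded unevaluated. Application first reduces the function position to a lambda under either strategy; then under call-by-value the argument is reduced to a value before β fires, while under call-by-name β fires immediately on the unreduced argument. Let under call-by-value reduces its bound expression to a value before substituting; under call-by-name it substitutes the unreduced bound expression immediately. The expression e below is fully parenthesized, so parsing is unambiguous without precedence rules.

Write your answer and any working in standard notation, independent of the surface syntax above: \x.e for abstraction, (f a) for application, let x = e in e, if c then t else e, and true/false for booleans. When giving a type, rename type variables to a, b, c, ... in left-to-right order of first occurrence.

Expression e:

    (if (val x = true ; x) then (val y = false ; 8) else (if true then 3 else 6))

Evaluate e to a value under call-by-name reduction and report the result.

Trace:
step 0: (if (let x = true in x) then (let y = false in 8) else (if true then 3 else 6))
step 1: [let@0] (if true then (let y = false in 8) else (if true then 3 else 6))
step 2: [if@root] (let y = false in 8)
step 3: [let@root] 8

Answer: 8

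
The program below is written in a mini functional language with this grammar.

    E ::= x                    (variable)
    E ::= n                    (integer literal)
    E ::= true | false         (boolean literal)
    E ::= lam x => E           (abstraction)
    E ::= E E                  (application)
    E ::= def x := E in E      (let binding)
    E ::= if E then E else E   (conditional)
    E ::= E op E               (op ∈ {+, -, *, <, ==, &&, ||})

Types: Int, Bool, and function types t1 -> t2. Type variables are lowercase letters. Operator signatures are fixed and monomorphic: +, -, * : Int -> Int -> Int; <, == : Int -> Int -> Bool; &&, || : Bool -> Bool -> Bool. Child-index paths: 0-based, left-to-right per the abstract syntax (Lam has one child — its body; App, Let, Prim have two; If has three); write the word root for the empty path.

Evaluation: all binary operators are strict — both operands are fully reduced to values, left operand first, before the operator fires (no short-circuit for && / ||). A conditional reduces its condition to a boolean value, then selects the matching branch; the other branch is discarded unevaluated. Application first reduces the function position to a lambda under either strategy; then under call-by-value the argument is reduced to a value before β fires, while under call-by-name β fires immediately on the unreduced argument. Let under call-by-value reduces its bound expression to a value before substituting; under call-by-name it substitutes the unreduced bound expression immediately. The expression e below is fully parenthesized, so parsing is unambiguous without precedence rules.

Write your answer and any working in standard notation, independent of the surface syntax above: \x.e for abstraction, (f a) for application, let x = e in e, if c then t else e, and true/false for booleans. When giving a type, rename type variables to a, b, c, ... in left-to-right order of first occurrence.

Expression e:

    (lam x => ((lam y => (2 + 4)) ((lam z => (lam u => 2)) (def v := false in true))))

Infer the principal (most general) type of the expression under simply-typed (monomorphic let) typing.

Derivation:
  unify Int ~ Int
  unify Int ~ Int
\y._ : b -> Int
\u._ : d -> Int
\z._ : c -> d -> Int
let v : Bool
  unify c -> d -> Int ~ Bool -> e
  unify c ~ Bool
  unify d -> Int ~ e
_ _ : d -> Int
  unify b -> Int ~ (d -> Int) -> f
  unify b ~ d -> Int
  unify Int ~ f
_ _ : Int
\x._ : a -> Int

Answer: a -> Int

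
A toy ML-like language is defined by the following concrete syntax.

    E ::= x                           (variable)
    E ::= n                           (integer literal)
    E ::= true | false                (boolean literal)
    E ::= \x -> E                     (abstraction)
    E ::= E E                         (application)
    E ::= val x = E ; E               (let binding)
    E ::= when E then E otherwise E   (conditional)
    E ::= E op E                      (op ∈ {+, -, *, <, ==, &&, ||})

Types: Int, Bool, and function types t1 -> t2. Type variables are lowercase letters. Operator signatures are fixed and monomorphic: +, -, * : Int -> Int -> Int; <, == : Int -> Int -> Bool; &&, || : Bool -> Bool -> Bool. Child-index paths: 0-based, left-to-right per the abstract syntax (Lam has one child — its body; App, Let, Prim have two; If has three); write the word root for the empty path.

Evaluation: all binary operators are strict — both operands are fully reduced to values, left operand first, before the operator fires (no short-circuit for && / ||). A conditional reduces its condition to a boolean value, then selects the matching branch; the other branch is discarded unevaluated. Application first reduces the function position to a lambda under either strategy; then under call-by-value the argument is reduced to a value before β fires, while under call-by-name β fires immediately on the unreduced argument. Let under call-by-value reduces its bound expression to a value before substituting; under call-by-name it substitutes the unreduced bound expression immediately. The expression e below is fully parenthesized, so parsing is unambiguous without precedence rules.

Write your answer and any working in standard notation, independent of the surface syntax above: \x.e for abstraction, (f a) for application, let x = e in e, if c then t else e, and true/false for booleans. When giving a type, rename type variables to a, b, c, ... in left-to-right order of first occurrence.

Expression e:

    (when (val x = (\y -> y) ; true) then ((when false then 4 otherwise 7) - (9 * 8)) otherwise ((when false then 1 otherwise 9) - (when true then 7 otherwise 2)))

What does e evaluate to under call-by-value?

Working:
step 0: (if (let x = (\y.y) in true) then ((if false then 4 else 7) - (9 * 8)) else ((if false then 1 else 9) - (if true then 7 else 2)))
step 1: [let@0] (if true then ((if false then 4 else 7) - (9 * 8)) else ((if false then 1 else 9) - (if true then 7 else 2)))
step 2: [if@root] ((if false then 4 else 7) - (9 * 8))
step 3: [if@0] (7 - (9 * 8))
step 4: [delta@1] (7 - 72)
step 5: [delta@root] -65

Answer: -65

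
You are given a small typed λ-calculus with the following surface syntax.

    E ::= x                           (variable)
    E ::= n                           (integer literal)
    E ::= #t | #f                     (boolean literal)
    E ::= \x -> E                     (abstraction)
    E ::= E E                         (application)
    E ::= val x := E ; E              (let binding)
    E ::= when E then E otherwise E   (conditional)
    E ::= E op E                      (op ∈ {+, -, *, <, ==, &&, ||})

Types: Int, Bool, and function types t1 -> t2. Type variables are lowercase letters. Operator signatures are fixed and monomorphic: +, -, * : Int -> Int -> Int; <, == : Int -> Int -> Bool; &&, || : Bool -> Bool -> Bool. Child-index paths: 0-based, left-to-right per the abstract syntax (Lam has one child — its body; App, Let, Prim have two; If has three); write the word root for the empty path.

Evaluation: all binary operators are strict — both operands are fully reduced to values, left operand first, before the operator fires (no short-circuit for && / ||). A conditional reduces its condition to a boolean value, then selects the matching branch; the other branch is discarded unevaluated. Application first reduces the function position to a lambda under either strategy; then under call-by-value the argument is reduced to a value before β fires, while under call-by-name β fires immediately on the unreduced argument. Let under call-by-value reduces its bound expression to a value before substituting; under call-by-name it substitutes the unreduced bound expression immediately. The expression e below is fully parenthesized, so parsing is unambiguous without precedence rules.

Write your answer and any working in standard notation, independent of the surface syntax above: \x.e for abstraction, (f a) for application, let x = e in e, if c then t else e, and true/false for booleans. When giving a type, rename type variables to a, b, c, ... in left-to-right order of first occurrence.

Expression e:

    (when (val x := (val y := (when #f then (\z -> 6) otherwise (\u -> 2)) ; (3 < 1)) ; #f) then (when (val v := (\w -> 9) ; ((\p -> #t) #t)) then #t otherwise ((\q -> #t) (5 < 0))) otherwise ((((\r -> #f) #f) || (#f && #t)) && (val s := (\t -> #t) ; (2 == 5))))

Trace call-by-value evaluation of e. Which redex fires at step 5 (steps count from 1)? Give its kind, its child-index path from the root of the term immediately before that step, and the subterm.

Working:
step 0: (if (let x = (let y = (if false then (\z.6) else (\u.2)) in (3 < 1)) in false) then (if (let v = (\w.9) in ((\p.true) true)) then true else ((\q.true) (5 < 0))) else ((((\r.false) false) || (false && true)) && (let s = (\t.true) in (2 == 5))))
step 1: [if@0.0.0] (if (let x = (let y = (\u.2) in (3 < 1)) in false) then (if (let v = (\w.9) in ((\p.true) true)) then true else ((\q.true) (5 < 0))) else ((((\r.false) false) || (false && true)) && (let s = (\t.true) in (2 == 5))))
step 2: [let@0.0] (if (let x = (3 < 1) in false) then (if (let v = (\w.9) in ((\p.true) true)) then true else ((\q.true) (5 < 0))) else ((((\r.false) false) || (false && true)) && (let s = (\t.true) in (2 == 5))))
step 3: [delta@0.0] (if (let x = false in false) then (if (let v = (\w.9) in ((\p.true) true)) then true else ((\q.true) (5 < 0))) else ((((\r.false) false) || (false && true)) && (let s = (\t.true) in (2 == 5))))
step 4: [let@0] (if false then (if (let v = (\w.9) in ((\p.true) true)) then true else ((\q.true) (5 < 0))) else ((((\r.false) false) || (false && true)) && (let s = (\t.true) in (2 == 5))))
step 5: [if@root] ((((\r.false) false) || (false && true)) && (let s = (\t.true) in (2 == 5)))

Answer: if at root : (if false then (if (let v = (\w.9) in ((\p.true) true)) then true else ((\q.true) (5 < 0))) else ((((\r.false) false) || (false && true)) && (let s = (\t.true) in (2 == 5))))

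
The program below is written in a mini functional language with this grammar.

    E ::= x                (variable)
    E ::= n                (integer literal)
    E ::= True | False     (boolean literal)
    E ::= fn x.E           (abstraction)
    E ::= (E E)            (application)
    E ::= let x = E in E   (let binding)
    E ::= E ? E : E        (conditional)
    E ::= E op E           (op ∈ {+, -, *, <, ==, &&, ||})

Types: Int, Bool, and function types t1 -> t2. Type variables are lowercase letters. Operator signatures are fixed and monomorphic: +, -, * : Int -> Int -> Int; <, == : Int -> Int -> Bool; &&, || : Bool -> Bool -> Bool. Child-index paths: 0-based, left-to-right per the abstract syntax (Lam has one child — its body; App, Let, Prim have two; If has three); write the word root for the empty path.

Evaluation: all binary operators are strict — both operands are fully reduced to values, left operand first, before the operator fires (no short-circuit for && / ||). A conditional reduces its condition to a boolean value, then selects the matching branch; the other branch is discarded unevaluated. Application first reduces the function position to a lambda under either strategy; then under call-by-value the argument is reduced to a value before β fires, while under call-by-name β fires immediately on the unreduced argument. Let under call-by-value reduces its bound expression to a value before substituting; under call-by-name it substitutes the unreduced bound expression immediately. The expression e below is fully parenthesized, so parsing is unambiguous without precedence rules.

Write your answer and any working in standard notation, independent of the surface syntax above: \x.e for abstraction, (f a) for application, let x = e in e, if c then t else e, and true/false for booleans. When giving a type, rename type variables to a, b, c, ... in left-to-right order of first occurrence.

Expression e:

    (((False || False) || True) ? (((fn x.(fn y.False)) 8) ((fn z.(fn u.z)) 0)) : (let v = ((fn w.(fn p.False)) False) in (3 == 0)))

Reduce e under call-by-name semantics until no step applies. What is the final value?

Trace:
step 0: (if ((false || false) || true) then (((\x.(\y.false)) 8) ((\z.(\u.z)) 0)) else (let v = ((\w.(\p.false)) false) in (3 == 0)))
step 1: [delta@0.0] (if (false || true) then (((\x.(\y.false)) 8) ((\z.(\u.z)) 0)) else (let v = ((\w.(\p.false)) false) in (3 == 0)))
step 2: [delta@0] (if true then (((\x.(\y.false)) 8) ((\z.(\u.z)) 0)) else (let v = ((\w.(\p.false)) false) in (3 == 0)))
step 3: [if@root] (((\x.(\y.false)) 8) ((\z.(\u.z)) 0))
step 4: [beta@0] ((\y.false) ((\z.(\u.z)) 0))
step 5: [beta@root] false

Answer: false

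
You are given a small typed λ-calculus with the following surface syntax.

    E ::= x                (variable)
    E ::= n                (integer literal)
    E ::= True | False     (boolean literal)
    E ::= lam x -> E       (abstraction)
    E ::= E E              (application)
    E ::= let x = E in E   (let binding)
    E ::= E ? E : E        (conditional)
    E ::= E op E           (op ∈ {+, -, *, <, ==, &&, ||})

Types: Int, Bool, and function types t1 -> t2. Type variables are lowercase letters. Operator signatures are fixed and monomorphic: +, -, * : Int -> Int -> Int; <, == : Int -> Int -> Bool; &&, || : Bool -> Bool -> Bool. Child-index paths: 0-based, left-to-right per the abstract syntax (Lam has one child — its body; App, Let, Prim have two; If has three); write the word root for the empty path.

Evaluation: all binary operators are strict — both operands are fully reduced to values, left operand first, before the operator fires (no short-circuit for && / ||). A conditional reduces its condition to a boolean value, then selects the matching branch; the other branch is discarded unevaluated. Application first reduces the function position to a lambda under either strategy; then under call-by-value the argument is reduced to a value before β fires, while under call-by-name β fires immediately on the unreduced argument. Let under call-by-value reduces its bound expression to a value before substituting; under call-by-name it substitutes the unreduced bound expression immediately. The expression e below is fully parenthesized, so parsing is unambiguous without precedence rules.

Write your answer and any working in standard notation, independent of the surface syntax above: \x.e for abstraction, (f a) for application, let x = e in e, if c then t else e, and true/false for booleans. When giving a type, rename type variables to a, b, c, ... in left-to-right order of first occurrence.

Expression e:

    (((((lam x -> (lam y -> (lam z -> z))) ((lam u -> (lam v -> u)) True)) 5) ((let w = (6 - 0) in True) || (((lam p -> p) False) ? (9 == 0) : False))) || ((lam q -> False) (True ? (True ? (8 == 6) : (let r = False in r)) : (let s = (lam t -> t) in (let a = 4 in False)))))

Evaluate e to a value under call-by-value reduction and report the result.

Answer: true

Trace:
step 0: (((((\x.(\y.(\z.z))) ((\u.(\v.u)) true)) 5) ((let w = (6 - 0) in true) || (if ((\p.p) false) then (9 == 0) else false))) || ((\q.false) (if true then (if true then (8 == 6) else (let r = false in r)) else (let s = (\t.t) in (let a = 4 in false)))))
step 1: [beta@0.0.0.1] (((((\x.(\y.(\z.z))) (\v.true)) 5) ((let w = (6 - 0) in true) || (if ((\p.p) false) then (9 == 0) else false))) || ((\q.false) (if true then (if true then (8 == 6) else (let r = false in r)) else (let s = (\t.t) in (let a = 4 in false)))))
step 2: [beta@0.0.0] ((((\y.(\z.z)) 5) ((let w = (6 - 0) in true) || (if ((\p.p) false) then (9 == 0) else false))) || ((\q.false) (if true then (if true then (8 == 6) else (let r = false in r)) else (let s = (\t.t) in (let a = 4 in false)))))
step 3: [beta@0.0] (((\z.z) ((let w = (6 - 0) in true) || (if ((\p.p) false) then (9 == 0) else false))) || ((\q.false) (if true then (if true then (8 == 6) else (let r = false in r)) else (let s = (\t.t) in (let a = 4 in false)))))
step 4: [delta@0.1.0.0] (((\z.z) ((let w = 6 in true) || (if ((\p.p) false) then (9 == 0) else false))) || ((\q.false) (if true then (if true then (8 == 6) else (let r = false in r)) else (let s = (\t.t) in (let a = 4 in false)))))
step 5: [let@0.1.0] (((\z.z) (true || (if ((\p.p) false) then (9 == 0) else false))) || ((\q.false) (if true then (if true then (8 == 6) else (let r = false in r)) else (let s = (\t.t) in (let a = 4 in false)))))
step 6: [beta@0.1.1.0] (((\z.z) (true || (if false then (9 == 0) else false))) || ((\q.false) (if true then (if true then (8 == 6) else (let r = false in r)) else (let s = (\t.t) in (let a = 4 in false)))))
step 7: [if@0.1.1] (((\z.z) (true || false)) || ((\q.false) (if true then (if true then (8 == 6) else (let r = false in r)) else (let s = (\t.t) in (let a = 4 in false)))))
step 8: [delta@0.1] (((\z.z) true) || ((\q.false) (if true then (if true then (8 == 6) else (let r = false in r)) else (let s = (\t.t) in (let a = 4 in false)))))
step 9: [beta@0] (true || ((\q.false) (if true then (if true then (8 == 6) else (let r = false in r)) else (let s = (\t.t) in (let a = 4 in false)))))
step 10: [if@1.1] (true || ((\q.false) (if true then (8 == 6) else (let r = false in r))))
step 11: [if@1.1] (true || ((\q.false) (8 == 6)))
step 12: [delta@1.1] (true || ((\q.false) false))
step 13: [beta@1] (true || false)
step 14: [delta@root] true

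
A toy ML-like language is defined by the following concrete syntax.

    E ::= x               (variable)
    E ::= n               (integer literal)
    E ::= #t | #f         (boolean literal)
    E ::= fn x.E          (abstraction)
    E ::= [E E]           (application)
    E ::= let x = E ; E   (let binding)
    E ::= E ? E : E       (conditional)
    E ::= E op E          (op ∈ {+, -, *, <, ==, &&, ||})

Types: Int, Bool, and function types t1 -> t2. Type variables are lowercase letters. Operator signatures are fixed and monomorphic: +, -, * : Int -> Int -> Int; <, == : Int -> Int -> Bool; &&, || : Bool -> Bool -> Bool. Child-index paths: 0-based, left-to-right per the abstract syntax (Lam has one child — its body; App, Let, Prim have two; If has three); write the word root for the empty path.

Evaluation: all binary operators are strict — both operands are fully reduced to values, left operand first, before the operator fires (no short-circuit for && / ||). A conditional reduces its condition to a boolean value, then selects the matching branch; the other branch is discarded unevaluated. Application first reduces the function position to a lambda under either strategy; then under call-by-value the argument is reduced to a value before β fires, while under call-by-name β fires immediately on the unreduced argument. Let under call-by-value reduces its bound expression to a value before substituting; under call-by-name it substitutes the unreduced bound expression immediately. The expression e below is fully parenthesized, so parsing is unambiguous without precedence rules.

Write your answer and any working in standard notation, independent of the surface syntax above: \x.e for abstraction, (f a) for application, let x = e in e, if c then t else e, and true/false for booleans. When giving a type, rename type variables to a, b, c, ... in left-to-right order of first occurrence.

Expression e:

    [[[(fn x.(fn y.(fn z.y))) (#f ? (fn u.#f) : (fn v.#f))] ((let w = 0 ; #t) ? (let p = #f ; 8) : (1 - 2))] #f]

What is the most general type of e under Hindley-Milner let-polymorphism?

Trace:
y : b
\z._ : c -> b
\y._ : b -> c -> b
\x._ : a -> b -> c -> b
  unify Bool ~ Bool
\u._ : d -> Bool
\v._ : e -> Bool
  unify d -> Bool ~ e -> Bool
  unify d ~ e
  unify Bool ~ Bool
  unify a -> b -> c -> b ~ (e -> Bool) -> f
  unify a ~ e -> Bool
  unify b -> c -> b ~ f
_ _ : b -> c -> b
let w : Int
  unify Bool ~ Bool
let p : Bool
  unify Int ~ Int
  unify Int ~ Int
  unify Int ~ Int
  unify b -> c -> b ~ Int -> g
  unify b ~ Int
  unify c -> Int ~ g
_ _ : c -> Int
  unify c -> Int ~ Bool -> h
  unify c ~ Bool
  unify Int ~ h
_ _ : Int

Answer: Int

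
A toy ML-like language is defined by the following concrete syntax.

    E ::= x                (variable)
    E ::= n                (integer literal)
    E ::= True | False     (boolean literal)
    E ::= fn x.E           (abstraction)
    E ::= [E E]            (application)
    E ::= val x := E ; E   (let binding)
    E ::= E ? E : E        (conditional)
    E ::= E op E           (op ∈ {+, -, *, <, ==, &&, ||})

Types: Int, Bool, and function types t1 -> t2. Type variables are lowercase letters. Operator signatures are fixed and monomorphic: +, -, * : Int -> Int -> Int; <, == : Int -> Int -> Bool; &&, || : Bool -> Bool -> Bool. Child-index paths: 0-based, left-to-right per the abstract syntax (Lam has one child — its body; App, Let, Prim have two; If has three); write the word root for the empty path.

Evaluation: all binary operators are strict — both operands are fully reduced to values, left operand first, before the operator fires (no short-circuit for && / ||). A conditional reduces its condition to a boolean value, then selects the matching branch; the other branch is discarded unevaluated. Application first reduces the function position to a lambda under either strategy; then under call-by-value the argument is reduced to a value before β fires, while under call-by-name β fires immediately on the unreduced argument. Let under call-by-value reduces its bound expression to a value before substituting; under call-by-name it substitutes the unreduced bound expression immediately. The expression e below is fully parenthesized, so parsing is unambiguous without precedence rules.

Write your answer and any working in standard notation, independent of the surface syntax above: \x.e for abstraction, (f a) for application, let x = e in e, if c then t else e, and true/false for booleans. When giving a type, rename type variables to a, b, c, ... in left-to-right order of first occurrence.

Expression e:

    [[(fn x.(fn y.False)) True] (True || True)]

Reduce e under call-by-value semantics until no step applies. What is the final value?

Derivation:
step 0: (((\x.(\y.false)) true) (true || true))
step 1: [beta@0] ((\y.false) (true || true))
step 2: [delta@1] ((\y.false) true)
step 3: [beta@root] false

Answer: false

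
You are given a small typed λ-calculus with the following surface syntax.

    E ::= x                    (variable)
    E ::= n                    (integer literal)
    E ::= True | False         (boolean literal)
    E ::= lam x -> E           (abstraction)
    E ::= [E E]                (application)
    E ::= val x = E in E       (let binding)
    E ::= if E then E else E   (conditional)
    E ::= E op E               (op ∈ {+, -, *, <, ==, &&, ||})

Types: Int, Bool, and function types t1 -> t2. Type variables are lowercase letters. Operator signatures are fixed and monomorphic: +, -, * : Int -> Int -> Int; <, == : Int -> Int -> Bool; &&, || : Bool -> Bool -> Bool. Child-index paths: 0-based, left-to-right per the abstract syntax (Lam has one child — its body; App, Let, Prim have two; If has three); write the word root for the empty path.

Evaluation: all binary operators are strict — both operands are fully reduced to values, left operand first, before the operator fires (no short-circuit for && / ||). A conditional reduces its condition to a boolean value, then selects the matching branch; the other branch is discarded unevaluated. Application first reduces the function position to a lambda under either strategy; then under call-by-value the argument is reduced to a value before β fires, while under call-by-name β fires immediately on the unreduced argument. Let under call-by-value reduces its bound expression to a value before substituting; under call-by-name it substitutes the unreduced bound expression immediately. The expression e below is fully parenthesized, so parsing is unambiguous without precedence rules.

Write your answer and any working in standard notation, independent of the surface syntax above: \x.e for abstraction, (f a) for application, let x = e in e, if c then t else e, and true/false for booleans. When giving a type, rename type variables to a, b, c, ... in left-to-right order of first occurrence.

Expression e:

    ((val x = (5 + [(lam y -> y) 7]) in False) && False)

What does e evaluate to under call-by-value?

Answer: false

Working:
step 0: ((let x = (5 + ((\y.y) 7)) in false) && false)
step 1: [beta@0.0.1] ((let x = (5 + 7) in false) && false)
step 2: [delta@0.0] ((let x = 12 in false) && false)
step 3: [let@0] (false && false)
step 4: [delta@root] false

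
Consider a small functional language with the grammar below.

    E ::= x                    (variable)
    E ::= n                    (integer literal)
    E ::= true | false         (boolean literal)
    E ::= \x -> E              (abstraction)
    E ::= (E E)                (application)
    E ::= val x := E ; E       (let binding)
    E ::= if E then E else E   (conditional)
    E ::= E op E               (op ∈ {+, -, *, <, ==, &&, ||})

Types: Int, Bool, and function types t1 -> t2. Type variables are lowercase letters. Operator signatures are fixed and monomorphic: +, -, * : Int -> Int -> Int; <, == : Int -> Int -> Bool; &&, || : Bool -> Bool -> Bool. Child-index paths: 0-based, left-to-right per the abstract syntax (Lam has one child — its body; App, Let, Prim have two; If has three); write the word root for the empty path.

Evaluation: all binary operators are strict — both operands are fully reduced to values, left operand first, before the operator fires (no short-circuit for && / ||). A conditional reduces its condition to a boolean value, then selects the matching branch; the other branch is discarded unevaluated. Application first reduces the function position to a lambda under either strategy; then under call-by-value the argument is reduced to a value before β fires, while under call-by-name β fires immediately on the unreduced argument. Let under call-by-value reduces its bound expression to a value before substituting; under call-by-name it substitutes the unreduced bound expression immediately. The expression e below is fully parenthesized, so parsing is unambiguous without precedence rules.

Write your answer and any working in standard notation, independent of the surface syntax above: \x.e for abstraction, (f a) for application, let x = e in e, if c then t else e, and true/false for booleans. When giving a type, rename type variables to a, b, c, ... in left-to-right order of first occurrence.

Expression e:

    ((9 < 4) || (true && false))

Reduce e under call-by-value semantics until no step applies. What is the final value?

Derivation:
step 0: ((9 < 4) || (true && false))
step 1: [delta@0] (false || (true && false))
step 2: [delta@1] (false || false)
step 3: [delta@root] false

Answer: false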